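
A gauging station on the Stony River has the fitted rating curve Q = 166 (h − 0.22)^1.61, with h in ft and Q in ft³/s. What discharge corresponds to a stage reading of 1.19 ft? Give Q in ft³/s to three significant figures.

158 ft³/s

Q = 166 × (1.19 − 0.22)^1.61 = 166 × 0.97^1.61 = 158.1 ft³/s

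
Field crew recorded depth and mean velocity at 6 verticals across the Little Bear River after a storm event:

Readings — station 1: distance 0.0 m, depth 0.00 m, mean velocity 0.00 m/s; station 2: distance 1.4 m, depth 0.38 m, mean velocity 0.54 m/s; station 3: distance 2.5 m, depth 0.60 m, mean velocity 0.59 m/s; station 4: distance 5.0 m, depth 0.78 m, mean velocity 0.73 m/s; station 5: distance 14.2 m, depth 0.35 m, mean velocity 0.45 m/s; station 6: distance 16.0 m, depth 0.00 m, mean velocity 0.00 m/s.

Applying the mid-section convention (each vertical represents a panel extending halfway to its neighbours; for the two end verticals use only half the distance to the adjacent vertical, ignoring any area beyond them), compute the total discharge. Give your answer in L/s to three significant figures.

w_2 = (2.5 − 0.0)/2 = 1.25 m; q_2 = 0.54 × 0.38 × 1.25 = 0.2565 m³/s
w_3 = (5.0 − 1.4)/2 = 1.8 m; q_3 = 0.59 × 0.60 × 1.8 = 0.6372 m³/s
w_4 = (14.2 − 2.5)/2 = 5.85 m; q_4 = 0.73 × 0.78 × 5.85 = 3.331 m³/s
w_5 = (16.0 − 5.0)/2 = 5.5 m; q_5 = 0.45 × 0.35 × 5.5 = 0.8663 m³/s
Stations 1, 6 contribute zero (depth or velocity is 0).
Q = Σ qᵢ = 5.091 m³/s
= 5.091 × 1000 = 5091 L/s

5090 L/s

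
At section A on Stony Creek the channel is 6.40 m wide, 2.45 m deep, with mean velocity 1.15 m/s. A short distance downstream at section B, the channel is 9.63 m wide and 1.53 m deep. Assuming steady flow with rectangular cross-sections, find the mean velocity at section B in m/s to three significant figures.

1.22 m/s

Q = A₁V₁ = (6.40×2.45) × 1.15 = 18.03 m³/s
A₂ = 9.63 × 1.53 = 14.73 m²
V₂ = Q/A₂ = 18.03/14.73 = 1.224 m/s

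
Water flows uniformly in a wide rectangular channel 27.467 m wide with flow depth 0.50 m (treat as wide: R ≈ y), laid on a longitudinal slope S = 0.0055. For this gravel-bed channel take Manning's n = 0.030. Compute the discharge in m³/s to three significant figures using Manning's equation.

A = b·y = 27.467 × 0.50 = 13.73 m²
Wide channel: R ≈ y = 0.50 m
Q = (1/n)·A·R^(2/3)·S^(1/2) = (1/0.030) × 13.73 × 0.5000^(2/3) × 0.0055^(1/2) = 21.39 m³/s

21.4 m³/s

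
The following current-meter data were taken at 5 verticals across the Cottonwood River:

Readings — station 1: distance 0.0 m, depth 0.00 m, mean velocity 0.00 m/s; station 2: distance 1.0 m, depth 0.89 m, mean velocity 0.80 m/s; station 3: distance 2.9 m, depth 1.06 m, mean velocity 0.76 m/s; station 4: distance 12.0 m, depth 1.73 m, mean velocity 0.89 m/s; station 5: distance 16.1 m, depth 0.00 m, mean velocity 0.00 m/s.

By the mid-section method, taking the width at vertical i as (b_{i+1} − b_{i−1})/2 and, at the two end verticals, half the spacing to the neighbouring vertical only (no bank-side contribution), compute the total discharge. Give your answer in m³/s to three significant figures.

15.6 m³/s

w_2 = (2.9 − 0.0)/2 = 1.45 m; q_2 = 0.80 × 0.89 × 1.45 = 1.032 m³/s
w_3 = (12.0 − 1.0)/2 = 5.5 m; q_3 = 0.76 × 1.06 × 5.5 = 4.431 m³/s
w_4 = (16.1 − 2.9)/2 = 6.6 m; q_4 = 0.89 × 1.73 × 6.6 = 10.16 m³/s
Stations 1, 5 contribute zero (depth or velocity is 0).
Q = Σ qᵢ = 15.63 m³/s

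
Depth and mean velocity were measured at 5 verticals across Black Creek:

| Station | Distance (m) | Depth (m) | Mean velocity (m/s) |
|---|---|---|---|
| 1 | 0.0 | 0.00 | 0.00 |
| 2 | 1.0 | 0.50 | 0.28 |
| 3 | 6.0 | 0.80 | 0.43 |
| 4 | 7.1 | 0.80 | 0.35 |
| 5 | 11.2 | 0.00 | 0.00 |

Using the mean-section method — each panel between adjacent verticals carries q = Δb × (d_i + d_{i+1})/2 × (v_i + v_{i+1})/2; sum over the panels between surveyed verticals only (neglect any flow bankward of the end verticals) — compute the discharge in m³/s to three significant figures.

Panel 1-2: Δb = 1 m, d̄ = (0.00+0.50)/2 = 0.25, v̄ = (0.00+0.28)/2 = 0.14 → q = 1×0.25×0.14 = 0.03500 m³/s
Panel 2-3: Δb = 5 m, d̄ = (0.50+0.80)/2 = 0.65, v̄ = (0.28+0.43)/2 = 0.355 → q = 5×0.65×0.355 = 1.154 m³/s
Panel 3-4: Δb = 1.1 m, d̄ = (0.80+0.80)/2 = 0.8, v̄ = (0.43+0.35)/2 = 0.39 → q = 1.1×0.8×0.39 = 0.3432 m³/s
Panel 4-5: Δb = 4.1 m, d̄ = (0.80+0.00)/2 = 0.4, v̄ = (0.35+0.00)/2 = 0.175 → q = 4.1×0.4×0.175 = 0.2870 m³/s
Q = Σ q = 1.819 m³/s

1.82 m³/s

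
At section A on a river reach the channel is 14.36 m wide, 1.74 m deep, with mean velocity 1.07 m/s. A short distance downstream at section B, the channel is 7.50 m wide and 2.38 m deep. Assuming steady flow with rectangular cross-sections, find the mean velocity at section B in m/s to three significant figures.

1.50 m/s

Q = A₁V₁ = (14.36×1.74) × 1.07 = 26.74 m³/s
A₂ = 7.50 × 2.38 = 17.85 m²
V₂ = Q/A₂ = 26.74/17.85 = 1.498 m/s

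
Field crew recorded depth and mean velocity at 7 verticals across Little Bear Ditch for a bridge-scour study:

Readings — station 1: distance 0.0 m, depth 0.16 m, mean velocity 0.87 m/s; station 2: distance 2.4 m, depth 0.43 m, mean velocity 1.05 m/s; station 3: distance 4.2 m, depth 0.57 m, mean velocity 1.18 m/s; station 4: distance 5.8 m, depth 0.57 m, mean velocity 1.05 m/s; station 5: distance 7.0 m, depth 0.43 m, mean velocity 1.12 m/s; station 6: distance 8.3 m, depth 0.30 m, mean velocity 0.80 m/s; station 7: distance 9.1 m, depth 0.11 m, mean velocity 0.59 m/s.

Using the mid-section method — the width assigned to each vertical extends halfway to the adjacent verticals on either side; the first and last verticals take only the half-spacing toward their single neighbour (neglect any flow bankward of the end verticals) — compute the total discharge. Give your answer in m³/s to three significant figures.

w_1 = (2.4 − 0.0)/2 = 1.2 m; q_1 = 0.87 × 0.16 × 1.2 = 0.1670 m³/s
w_2 = (4.2 − 0.0)/2 = 2.1 m; q_2 = 1.05 × 0.43 × 2.1 = 0.9482 m³/s
w_3 = (5.8 − 2.4)/2 = 1.7 m; q_3 = 1.18 × 0.57 × 1.7 = 1.143 m³/s
w_4 = (7.0 − 4.2)/2 = 1.4 m; q_4 = 1.05 × 0.57 × 1.4 = 0.8379 m³/s
w_5 = (8.3 − 5.8)/2 = 1.25 m; q_5 = 1.12 × 0.43 × 1.25 = 0.6020 m³/s
w_6 = (9.1 − 7.0)/2 = 1.05 m; q_6 = 0.80 × 0.30 × 1.05 = 0.2520 m³/s
w_7 = (9.1 − 8.3)/2 = 0.4 m; q_7 = 0.59 × 0.11 × 0.4 = 0.02596 m³/s
Q = Σ qᵢ = 3.976 m³/s

3.98 m³/s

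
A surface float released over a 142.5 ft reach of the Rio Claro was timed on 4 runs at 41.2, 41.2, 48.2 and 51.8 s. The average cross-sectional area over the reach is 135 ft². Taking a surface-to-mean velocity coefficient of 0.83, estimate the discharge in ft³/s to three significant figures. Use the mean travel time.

t̄ = (41.2 + 41.2 + 48.2 + 51.8) / 4 = 45.6 s
v_surface = L / t̄ = 142.5 / 45.6 = 3.125 ft/s
v_mean = 0.83 × 3.125 = 2.594 ft/s
Q = A × v_mean = 135 × 2.594 = 350.2 ft³/s

350 ft³/s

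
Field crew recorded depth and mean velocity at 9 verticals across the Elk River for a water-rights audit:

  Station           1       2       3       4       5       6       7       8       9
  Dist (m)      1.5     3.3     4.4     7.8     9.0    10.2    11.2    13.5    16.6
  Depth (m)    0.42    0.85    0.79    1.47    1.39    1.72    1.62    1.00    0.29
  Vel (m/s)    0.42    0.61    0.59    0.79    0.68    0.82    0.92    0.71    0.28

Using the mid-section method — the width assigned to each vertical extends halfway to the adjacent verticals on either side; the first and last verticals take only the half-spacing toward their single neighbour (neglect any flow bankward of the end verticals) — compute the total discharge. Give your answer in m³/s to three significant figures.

11.8 m³/s

w_1 = (3.3 − 1.5)/2 = 0.9 m; q_1 = 0.42 × 0.42 × 0.9 = 0.1588 m³/s
w_2 = (4.4 − 1.5)/2 = 1.45 m; q_2 = 0.61 × 0.85 × 1.45 = 0.7518 m³/s
w_3 = (7.8 − 3.3)/2 = 2.25 m; q_3 = 0.59 × 0.79 × 2.25 = 1.049 m³/s
w_4 = (9.0 − 4.4)/2 = 2.3 m; q_4 = 0.79 × 1.47 × 2.3 = 2.671 m³/s
w_5 = (10.2 − 7.8)/2 = 1.2 m; q_5 = 0.68 × 1.39 × 1.2 = 1.134 m³/s
w_6 = (11.2 − 9.0)/2 = 1.1 m; q_6 = 0.82 × 1.72 × 1.1 = 1.551 m³/s
w_7 = (13.5 − 10.2)/2 = 1.65 m; q_7 = 0.92 × 1.62 × 1.65 = 2.459 m³/s
w_8 = (16.6 − 11.2)/2 = 2.7 m; q_8 = 0.71 × 1.00 × 2.7 = 1.917 m³/s
w_9 = (16.6 − 13.5)/2 = 1.55 m; q_9 = 0.28 × 0.29 × 1.55 = 0.1259 m³/s
Q = Σ qᵢ = 11.82 m³/s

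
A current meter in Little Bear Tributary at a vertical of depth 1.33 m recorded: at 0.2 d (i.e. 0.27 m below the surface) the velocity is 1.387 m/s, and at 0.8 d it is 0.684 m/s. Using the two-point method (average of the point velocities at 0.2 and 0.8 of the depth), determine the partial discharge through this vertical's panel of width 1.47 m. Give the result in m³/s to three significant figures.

v̄ = (1.387 + 0.684) / 2 = 1.036 m/s
q = v̄ × d × w = 1.036 × 1.33 × 1.47 = 2.025 m³/s

2.02 m³/s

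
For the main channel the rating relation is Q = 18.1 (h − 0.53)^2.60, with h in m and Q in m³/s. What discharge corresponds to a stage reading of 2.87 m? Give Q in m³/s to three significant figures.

Q = 18.1 × (2.87 − 0.53)^2.60 = 18.1 × 2.34^2.60 = 165.1 m³/s

165 m³/s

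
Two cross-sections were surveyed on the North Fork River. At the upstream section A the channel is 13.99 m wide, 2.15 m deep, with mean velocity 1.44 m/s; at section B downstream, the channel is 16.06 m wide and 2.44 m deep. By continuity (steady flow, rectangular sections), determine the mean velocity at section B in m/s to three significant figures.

1.11 m/s

Q = A₁V₁ = (13.99×2.15) × 1.44 = 43.31 m³/s
A₂ = 16.06 × 2.44 = 39.19 m²
V₂ = Q/A₂ = 43.31/39.19 = 1.105 m/s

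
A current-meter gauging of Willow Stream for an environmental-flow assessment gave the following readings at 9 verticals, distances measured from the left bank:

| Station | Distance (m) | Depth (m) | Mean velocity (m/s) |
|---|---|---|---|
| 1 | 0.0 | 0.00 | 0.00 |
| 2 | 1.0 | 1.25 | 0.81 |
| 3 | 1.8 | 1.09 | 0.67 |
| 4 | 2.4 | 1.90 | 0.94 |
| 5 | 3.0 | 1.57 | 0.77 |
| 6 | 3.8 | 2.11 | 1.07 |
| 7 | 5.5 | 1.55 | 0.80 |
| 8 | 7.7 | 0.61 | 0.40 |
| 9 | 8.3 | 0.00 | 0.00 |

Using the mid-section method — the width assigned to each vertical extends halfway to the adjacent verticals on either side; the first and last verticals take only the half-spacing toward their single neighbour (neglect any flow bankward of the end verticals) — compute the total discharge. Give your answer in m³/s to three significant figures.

w_2 = (1.8 − 0.0)/2 = 0.9 m; q_2 = 0.81 × 1.25 × 0.9 = 0.9113 m³/s
w_3 = (2.4 − 1.0)/2 = 0.7 m; q_3 = 0.67 × 1.09 × 0.7 = 0.5112 m³/s
w_4 = (3.0 − 1.8)/2 = 0.6 m; q_4 = 0.94 × 1.90 × 0.6 = 1.072 m³/s
w_5 = (3.8 − 2.4)/2 = 0.7 m; q_5 = 0.77 × 1.57 × 0.7 = 0.8462 m³/s
w_6 = (5.5 − 3.0)/2 = 1.25 m; q_6 = 1.07 × 2.11 × 1.25 = 2.822 m³/s
w_7 = (7.7 − 3.8)/2 = 1.95 m; q_7 = 0.80 × 1.55 × 1.95 = 2.418 m³/s
w_8 = (8.3 − 5.5)/2 = 1.4 m; q_8 = 0.40 × 0.61 × 1.4 = 0.3416 m³/s
Stations 1, 9 contribute zero (depth or velocity is 0).
Q = Σ qᵢ = 8.922 m³/s

8.92 m³/s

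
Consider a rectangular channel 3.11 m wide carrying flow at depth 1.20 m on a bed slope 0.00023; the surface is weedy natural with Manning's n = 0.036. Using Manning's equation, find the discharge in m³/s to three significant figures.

A = b·y = 3.11 × 1.20 = 3.732 m²
P = b + 2y = 3.11 + 2×1.20 = 5.510 m
R = A/P = 3.732/5.510 = 0.6773 m
Q = (1/n)·A·R^(2/3)·S^(1/2) = (1/0.036) × 3.732 × 0.6773^(2/3) × 0.00023^(1/2) = 1.213 m³/s

1.21 m³/s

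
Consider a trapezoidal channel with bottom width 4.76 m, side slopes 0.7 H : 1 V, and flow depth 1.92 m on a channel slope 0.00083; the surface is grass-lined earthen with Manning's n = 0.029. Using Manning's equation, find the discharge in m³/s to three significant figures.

13.4 m³/s

A = (b + z·y)·y = (4.76 + 0.7×1.92)×1.92 = 11.72 m²
P = b + 2y√(1+z²) = 4.76 + 2×1.92×√(1+0.7²) = 9.447 m
R = A/P = 11.72/9.447 = 1.241 m
Q = (1/n)·A·R^(2/3)·S^(1/2) = (1/0.029) × 11.72 × 1.241^(2/3) × 0.00083^(1/2) = 13.44 m³/s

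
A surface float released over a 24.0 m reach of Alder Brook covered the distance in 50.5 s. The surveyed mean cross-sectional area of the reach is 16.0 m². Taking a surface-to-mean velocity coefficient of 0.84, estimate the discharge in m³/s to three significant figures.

v_surface = L / t̄ = 24.0 / 50.5 = 0.4752 m/s
v_mean = 0.84 × 0.4752 = 0.3992 m/s
Q = A × v_mean = 16.0 × 0.3992 = 6.387 m³/s

6.39 m³/s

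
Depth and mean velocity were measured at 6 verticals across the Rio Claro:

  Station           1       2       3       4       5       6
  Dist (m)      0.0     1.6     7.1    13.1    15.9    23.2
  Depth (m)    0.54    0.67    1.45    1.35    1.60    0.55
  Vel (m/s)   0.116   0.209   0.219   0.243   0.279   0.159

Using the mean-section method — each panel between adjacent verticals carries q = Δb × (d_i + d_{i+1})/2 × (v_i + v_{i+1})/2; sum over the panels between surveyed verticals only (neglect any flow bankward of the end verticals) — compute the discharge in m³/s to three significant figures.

Panel 1-2: Δb = 1.6 m, d̄ = (0.54+0.67)/2 = 0.605, v̄ = (0.116+0.209)/2 = 0.1625 → q = 1.6×0.605×0.1625 = 0.1573 m³/s
Panel 2-3: Δb = 5.5 m, d̄ = (0.67+1.45)/2 = 1.06, v̄ = (0.209+0.219)/2 = 0.214 → q = 5.5×1.06×0.214 = 1.248 m³/s
Panel 3-4: Δb = 6 m, d̄ = (1.45+1.35)/2 = 1.4, v̄ = (0.219+0.243)/2 = 0.231 → q = 6×1.4×0.231 = 1.940 m³/s
Panel 4-5: Δb = 2.8 m, d̄ = (1.35+1.60)/2 = 1.475, v̄ = (0.243+0.279)/2 = 0.261 → q = 2.8×1.475×0.261 = 1.078 m³/s
Panel 5-6: Δb = 7.3 m, d̄ = (1.60+0.55)/2 = 1.075, v̄ = (0.279+0.159)/2 = 0.219 → q = 7.3×1.075×0.219 = 1.719 m³/s
Q = Σ q = 6.142 m³/s

6.14 m³/s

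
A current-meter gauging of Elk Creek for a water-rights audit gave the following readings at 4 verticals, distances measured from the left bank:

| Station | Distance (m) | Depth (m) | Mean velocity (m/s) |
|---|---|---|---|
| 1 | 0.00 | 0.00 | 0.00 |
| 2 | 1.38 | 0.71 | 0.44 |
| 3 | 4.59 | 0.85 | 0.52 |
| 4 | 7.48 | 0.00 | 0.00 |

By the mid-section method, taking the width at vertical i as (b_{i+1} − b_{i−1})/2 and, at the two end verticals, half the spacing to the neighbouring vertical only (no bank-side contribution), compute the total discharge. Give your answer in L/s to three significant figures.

2070 L/s

w_2 = (4.59 − 0.00)/2 = 2.295 m; q_2 = 0.44 × 0.71 × 2.295 = 0.7170 m³/s
w_3 = (7.48 − 1.38)/2 = 3.05 m; q_3 = 0.52 × 0.85 × 3.05 = 1.348 m³/s
Stations 1, 4 contribute zero (depth or velocity is 0).
Q = Σ qᵢ = 2.065 m³/s
= 2.065 × 1000 = 2065 L/s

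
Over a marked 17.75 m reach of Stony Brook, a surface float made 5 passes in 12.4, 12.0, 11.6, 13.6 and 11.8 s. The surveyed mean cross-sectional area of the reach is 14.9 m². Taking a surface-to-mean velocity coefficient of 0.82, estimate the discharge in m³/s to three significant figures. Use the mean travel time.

17.7 m³/s

t̄ = (12.4 + 12.0 + 11.6 + 13.6 + 11.8) / 5 = 12.28 s
v_surface = L / t̄ = 17.75 / 12.28 = 1.445 m/s
v_mean = 0.82 × 1.445 = 1.185 m/s
Q = A × v_mean = 14.9 × 1.185 = 17.66 m³/s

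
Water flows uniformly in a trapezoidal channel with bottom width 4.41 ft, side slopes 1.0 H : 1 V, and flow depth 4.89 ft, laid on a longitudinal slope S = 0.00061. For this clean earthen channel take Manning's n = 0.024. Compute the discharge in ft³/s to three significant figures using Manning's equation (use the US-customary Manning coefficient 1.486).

128 ft³/s

A = (b + z·y)·y = (4.41 + 1.0×4.89)×4.89 = 45.48 ft²
P = b + 2y√(1+z²) = 4.41 + 2×4.89×√(1+1.0²) = 18.24 ft
R = A/P = 45.48/18.24 = 2.493 ft
Q = (1.486/n)·A·R^(2/3)·S^(1/2) = (1.486/0.024) × 45.48 × 2.493^(2/3) × 0.00061^(1/2) = 127.9 ft³/s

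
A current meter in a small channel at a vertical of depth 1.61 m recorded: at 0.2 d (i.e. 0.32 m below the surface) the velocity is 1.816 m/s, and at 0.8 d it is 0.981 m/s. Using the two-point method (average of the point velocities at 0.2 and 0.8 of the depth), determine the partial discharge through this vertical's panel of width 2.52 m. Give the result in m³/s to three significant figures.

5.67 m³/s

v̄ = (1.816 + 0.981) / 2 = 1.399 m/s
q = v̄ × d × w = 1.399 × 1.61 × 2.52 = 5.674 m³/s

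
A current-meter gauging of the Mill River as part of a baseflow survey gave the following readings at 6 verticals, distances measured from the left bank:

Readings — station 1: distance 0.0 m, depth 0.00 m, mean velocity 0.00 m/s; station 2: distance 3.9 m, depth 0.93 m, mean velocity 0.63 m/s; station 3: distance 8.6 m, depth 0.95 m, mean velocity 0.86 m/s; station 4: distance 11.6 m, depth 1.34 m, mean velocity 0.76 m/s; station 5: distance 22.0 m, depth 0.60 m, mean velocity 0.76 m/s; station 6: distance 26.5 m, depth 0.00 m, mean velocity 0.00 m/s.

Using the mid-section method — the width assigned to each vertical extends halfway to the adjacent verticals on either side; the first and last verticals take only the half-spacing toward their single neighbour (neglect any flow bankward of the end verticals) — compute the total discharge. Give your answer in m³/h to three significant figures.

w_2 = (8.6 − 0.0)/2 = 4.3 m; q_2 = 0.63 × 0.93 × 4.3 = 2.519 m³/s
w_3 = (11.6 − 3.9)/2 = 3.85 m; q_3 = 0.86 × 0.95 × 3.85 = 3.145 m³/s
w_4 = (22.0 − 8.6)/2 = 6.7 m; q_4 = 0.76 × 1.34 × 6.7 = 6.823 m³/s
w_5 = (26.5 − 11.6)/2 = 7.45 m; q_5 = 0.76 × 0.60 × 7.45 = 3.397 m³/s
Stations 1, 6 contribute zero (depth or velocity is 0).
Q = Σ qᵢ = 15.89 m³/s
= 15.89 × 3600 = 57190 m³/h

57200 m³/h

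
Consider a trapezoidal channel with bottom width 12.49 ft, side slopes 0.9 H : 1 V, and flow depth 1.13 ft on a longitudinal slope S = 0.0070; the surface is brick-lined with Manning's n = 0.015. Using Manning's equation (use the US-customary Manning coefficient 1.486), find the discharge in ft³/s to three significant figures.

125 ft³/s

A = (b + z·y)·y = (12.49 + 0.9×1.13)×1.13 = 15.26 ft²
P = b + 2y√(1+z²) = 12.49 + 2×1.13×√(1+0.9²) = 15.53 ft
R = A/P = 15.26/15.53 = 0.9828 ft
Q = (1.486/n)·A·R^(2/3)·S^(1/2) = (1.486/0.015) × 15.26 × 0.9828^(2/3) × 0.0070^(1/2) = 125.0 ft³/s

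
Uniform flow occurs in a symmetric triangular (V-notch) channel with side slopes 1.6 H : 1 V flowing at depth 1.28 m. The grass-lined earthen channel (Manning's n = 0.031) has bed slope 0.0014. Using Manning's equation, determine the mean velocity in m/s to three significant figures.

0.803 m/s

A = z·y² = 1.6×1.28² = 2.621 m²
P = 2y√(1+z²) = 2×1.28×√(1+1.6²) = 4.830 m
R = A/P = 2.621/4.830 = 0.5427 m
Q = (1/n)·A·R^(2/3)·S^(1/2) = (1/0.031) × 2.621 × 0.5427^(2/3) × 0.0014^(1/2) = 2.105 m³/s
V = Q/A = 2.105/2.621 = 0.8031 m/s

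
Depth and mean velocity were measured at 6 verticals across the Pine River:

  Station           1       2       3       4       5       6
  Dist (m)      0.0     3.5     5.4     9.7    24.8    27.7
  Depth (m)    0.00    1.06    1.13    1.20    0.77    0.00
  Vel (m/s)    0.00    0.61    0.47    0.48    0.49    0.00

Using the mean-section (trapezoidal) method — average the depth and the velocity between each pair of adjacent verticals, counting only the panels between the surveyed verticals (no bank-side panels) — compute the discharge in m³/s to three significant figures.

11.6 m³/s

Panel 1-2: Δb = 3.5 m, d̄ = (0.00+1.06)/2 = 0.53, v̄ = (0.00+0.61)/2 = 0.305 → q = 3.5×0.53×0.305 = 0.5658 m³/s
Panel 2-3: Δb = 1.9 m, d̄ = (1.06+1.13)/2 = 1.095, v̄ = (0.61+0.47)/2 = 0.54 → q = 1.9×1.095×0.54 = 1.123 m³/s
Panel 3-4: Δb = 4.3 m, d̄ = (1.13+1.20)/2 = 1.165, v̄ = (0.47+0.48)/2 = 0.475 → q = 4.3×1.165×0.475 = 2.380 m³/s
Panel 4-5: Δb = 15.1 m, d̄ = (1.20+0.77)/2 = 0.985, v̄ = (0.48+0.49)/2 = 0.485 → q = 15.1×0.985×0.485 = 7.214 m³/s
Panel 5-6: Δb = 2.9 m, d̄ = (0.77+0.00)/2 = 0.385, v̄ = (0.49+0.00)/2 = 0.245 → q = 2.9×0.385×0.245 = 0.2735 m³/s
Q = Σ q = 11.56 m³/s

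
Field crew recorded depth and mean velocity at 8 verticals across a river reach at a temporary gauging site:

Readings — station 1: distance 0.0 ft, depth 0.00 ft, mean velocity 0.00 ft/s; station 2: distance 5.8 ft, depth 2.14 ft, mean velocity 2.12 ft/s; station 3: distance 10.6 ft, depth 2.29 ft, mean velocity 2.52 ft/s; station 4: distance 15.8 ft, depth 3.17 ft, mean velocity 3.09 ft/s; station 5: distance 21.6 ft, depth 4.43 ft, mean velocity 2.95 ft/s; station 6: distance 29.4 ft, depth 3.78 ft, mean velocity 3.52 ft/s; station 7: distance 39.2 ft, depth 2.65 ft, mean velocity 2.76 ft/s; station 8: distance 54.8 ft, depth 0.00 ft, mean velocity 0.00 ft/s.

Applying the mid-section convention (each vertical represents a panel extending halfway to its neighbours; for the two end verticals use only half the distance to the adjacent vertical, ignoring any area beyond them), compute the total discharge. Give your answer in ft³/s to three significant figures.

w_2 = (10.6 − 0.0)/2 = 5.3 ft; q_2 = 2.12 × 2.14 × 5.3 = 24.05 ft³/s
w_3 = (15.8 − 5.8)/2 = 5 ft; q_3 = 2.52 × 2.29 × 5 = 28.85 ft³/s
w_4 = (21.6 − 10.6)/2 = 5.5 ft; q_4 = 3.09 × 3.17 × 5.5 = 53.87 ft³/s
w_5 = (29.4 − 15.8)/2 = 6.8 ft; q_5 = 2.95 × 4.43 × 6.8 = 88.87 ft³/s
w_6 = (39.2 − 21.6)/2 = 8.8 ft; q_6 = 3.52 × 3.78 × 8.8 = 117.1 ft³/s
w_7 = (54.8 − 29.4)/2 = 12.7 ft; q_7 = 2.76 × 2.65 × 12.7 = 92.89 ft³/s
Stations 1, 8 contribute zero (depth or velocity is 0).
Q = Σ qᵢ = 405.6 ft³/s

406 ft³/s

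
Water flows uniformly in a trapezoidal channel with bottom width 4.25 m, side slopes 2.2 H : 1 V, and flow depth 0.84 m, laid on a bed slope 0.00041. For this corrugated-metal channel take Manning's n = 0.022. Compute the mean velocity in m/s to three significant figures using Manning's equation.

A = (b + z·y)·y = (4.25 + 2.2×0.84)×0.84 = 5.122 m²
P = b + 2y√(1+z²) = 4.25 + 2×0.84×√(1+2.2²) = 8.310 m
R = A/P = 5.122/8.310 = 0.6164 m
Q = (1/n)·A·R^(2/3)·S^(1/2) = (1/0.022) × 5.122 × 0.6164^(2/3) × 0.00041^(1/2) = 3.415 m³/s
V = Q/A = 3.415/5.122 = 0.6666 m/s

0.667 m/s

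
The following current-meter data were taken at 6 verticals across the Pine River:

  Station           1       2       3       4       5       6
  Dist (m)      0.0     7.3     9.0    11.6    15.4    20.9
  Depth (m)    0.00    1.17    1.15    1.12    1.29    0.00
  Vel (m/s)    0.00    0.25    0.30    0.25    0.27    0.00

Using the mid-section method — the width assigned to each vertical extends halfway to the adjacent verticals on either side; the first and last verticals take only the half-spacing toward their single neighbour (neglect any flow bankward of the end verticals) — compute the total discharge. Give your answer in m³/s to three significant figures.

w_2 = (9.0 − 0.0)/2 = 4.5 m; q_2 = 0.25 × 1.17 × 4.5 = 1.316 m³/s
w_3 = (11.6 − 7.3)/2 = 2.15 m; q_3 = 0.30 × 1.15 × 2.15 = 0.7418 m³/s
w_4 = (15.4 − 9.0)/2 = 3.2 m; q_4 = 0.25 × 1.12 × 3.2 = 0.8960 m³/s
w_5 = (20.9 − 11.6)/2 = 4.65 m; q_5 = 0.27 × 1.29 × 4.65 = 1.620 m³/s
Stations 1, 6 contribute zero (depth or velocity is 0).
Q = Σ qᵢ = 4.574 m³/s

4.57 m³/s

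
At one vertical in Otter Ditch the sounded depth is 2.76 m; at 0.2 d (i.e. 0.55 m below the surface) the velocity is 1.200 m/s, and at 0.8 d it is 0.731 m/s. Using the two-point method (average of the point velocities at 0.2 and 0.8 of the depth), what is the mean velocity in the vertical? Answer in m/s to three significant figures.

0.966 m/s

v̄ = (1.200 + 0.731) / 2 = 0.9655 m/s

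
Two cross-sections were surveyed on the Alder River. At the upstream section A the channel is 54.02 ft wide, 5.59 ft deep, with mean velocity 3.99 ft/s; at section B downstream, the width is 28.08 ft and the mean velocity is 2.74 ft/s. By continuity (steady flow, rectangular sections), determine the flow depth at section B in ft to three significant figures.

15.7 ft

Q = A₁V₁ = (54.02×5.59) × 3.99 = 1205 ft³/s
d₂ = Q/(b₂ V₂) = 1205/(28.08×2.74) = 15.66 ft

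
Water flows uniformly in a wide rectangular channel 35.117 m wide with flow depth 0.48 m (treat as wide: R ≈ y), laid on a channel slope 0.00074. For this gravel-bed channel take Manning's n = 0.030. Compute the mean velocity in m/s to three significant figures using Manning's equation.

0.556 m/s

A = b·y = 35.117 × 0.48 = 16.86 m²
Wide channel: R ≈ y = 0.48 m
Q = (1/n)·A·R^(2/3)·S^(1/2) = (1/0.030) × 16.86 × 0.4800^(2/3) × 0.00074^(1/2) = 9.370 m³/s
V = Q/A = 9.370/16.86 = 0.5559 m/s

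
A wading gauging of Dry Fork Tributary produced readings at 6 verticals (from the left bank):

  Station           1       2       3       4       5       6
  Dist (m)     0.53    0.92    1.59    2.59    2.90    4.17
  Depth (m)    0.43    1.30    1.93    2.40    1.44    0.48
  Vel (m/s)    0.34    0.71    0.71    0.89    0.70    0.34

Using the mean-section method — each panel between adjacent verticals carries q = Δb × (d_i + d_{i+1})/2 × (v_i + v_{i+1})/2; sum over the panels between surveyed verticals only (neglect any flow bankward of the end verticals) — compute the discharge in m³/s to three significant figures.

3.78 m³/s

Panel 1-2: Δb = 0.39 m, d̄ = (0.43+1.30)/2 = 0.865, v̄ = (0.34+0.71)/2 = 0.525 → q = 0.39×0.865×0.525 = 0.1771 m³/s
Panel 2-3: Δb = 0.67 m, d̄ = (1.30+1.93)/2 = 1.615, v̄ = (0.71+0.71)/2 = 0.71 → q = 0.67×1.615×0.71 = 0.7683 m³/s
Panel 3-4: Δb = 1 m, d̄ = (1.93+2.40)/2 = 2.165, v̄ = (0.71+0.89)/2 = 0.8 → q = 1×2.165×0.8 = 1.732 m³/s
Panel 4-5: Δb = 0.31 m, d̄ = (2.40+1.44)/2 = 1.92, v̄ = (0.89+0.70)/2 = 0.795 → q = 0.31×1.92×0.795 = 0.4732 m³/s
Panel 5-6: Δb = 1.27 m, d̄ = (1.44+0.48)/2 = 0.96, v̄ = (0.70+0.34)/2 = 0.52 → q = 1.27×0.96×0.52 = 0.6340 m³/s
Q = Σ q = 3.785 m³/s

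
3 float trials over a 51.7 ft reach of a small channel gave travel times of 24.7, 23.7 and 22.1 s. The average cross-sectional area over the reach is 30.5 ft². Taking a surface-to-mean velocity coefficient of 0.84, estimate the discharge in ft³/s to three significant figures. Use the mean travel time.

t̄ = (24.7 + 23.7 + 22.1) / 3 = 23.5 s
v_surface = L / t̄ = 51.7 / 23.5 = 2.200 ft/s
v_mean = 0.84 × 2.200 = 1.848 ft/s
Q = A × v_mean = 30.5 × 1.848 = 56.36 ft³/s

56.4 ft³/s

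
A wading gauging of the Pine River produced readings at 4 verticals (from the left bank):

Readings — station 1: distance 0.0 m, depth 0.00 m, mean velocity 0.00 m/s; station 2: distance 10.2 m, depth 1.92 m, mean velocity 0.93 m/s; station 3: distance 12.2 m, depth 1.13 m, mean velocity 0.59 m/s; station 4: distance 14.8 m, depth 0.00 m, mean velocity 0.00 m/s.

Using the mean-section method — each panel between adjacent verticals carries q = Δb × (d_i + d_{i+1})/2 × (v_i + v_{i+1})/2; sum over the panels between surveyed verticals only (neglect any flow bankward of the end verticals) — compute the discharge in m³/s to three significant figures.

Panel 1-2: Δb = 10.2 m, d̄ = (0.00+1.92)/2 = 0.96, v̄ = (0.00+0.93)/2 = 0.465 → q = 10.2×0.96×0.465 = 4.553 m³/s
Panel 2-3: Δb = 2 m, d̄ = (1.92+1.13)/2 = 1.525, v̄ = (0.93+0.59)/2 = 0.76 → q = 2×1.525×0.76 = 2.318 m³/s
Panel 3-4: Δb = 2.6 m, d̄ = (1.13+0.00)/2 = 0.565, v̄ = (0.59+0.00)/2 = 0.295 → q = 2.6×0.565×0.295 = 0.4334 m³/s
Q = Σ q = 7.305 m³/s

7.30 m³/s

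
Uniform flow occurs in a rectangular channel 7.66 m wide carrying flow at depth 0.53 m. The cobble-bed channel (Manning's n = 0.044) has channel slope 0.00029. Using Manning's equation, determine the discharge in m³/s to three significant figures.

A = b·y = 7.66 × 0.53 = 4.060 m²
P = b + 2y = 7.66 + 2×0.53 = 8.720 m
R = A/P = 4.060/8.720 = 0.4656 m
Q = (1/n)·A·R^(2/3)·S^(1/2) = (1/0.044) × 4.060 × 0.4656^(2/3) × 0.00029^(1/2) = 0.9439 m³/s

0.944 m³/s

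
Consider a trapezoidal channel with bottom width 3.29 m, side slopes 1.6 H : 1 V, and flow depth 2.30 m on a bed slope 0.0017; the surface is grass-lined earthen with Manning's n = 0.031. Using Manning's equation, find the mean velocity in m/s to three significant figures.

A = (b + z·y)·y = (3.29 + 1.6×2.30)×2.30 = 16.03 m²
P = b + 2y√(1+z²) = 3.29 + 2×2.30×√(1+1.6²) = 11.97 m
R = A/P = 16.03/11.97 = 1.339 m
Q = (1/n)·A·R^(2/3)·S^(1/2) = (1/0.031) × 16.03 × 1.339^(2/3) × 0.0017^(1/2) = 25.91 m³/s
V = Q/A = 25.91/16.03 = 1.616 m/s

1.62 m/s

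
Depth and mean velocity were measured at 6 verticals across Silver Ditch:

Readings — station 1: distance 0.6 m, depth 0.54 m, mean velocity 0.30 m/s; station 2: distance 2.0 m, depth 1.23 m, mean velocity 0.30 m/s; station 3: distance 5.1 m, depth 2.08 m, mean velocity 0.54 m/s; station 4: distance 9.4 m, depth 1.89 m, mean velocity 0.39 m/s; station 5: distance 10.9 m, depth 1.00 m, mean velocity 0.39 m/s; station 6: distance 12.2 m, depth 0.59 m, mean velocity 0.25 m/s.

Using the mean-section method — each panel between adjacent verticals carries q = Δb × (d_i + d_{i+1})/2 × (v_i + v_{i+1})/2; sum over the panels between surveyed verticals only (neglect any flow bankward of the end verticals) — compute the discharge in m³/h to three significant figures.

27600 m³/h

Panel 1-2: Δb = 1.4 m, d̄ = (0.54+1.23)/2 = 0.885, v̄ = (0.30+0.30)/2 = 0.3 → q = 1.4×0.885×0.3 = 0.3717 m³/s
Panel 2-3: Δb = 3.1 m, d̄ = (1.23+2.08)/2 = 1.655, v̄ = (0.30+0.54)/2 = 0.42 → q = 3.1×1.655×0.42 = 2.155 m³/s
Panel 3-4: Δb = 4.3 m, d̄ = (2.08+1.89)/2 = 1.985, v̄ = (0.54+0.39)/2 = 0.465 → q = 4.3×1.985×0.465 = 3.969 m³/s
Panel 4-5: Δb = 1.5 m, d̄ = (1.89+1.00)/2 = 1.445, v̄ = (0.39+0.39)/2 = 0.39 → q = 1.5×1.445×0.39 = 0.8453 m³/s
Panel 5-6: Δb = 1.3 m, d̄ = (1.00+0.59)/2 = 0.795, v̄ = (0.39+0.25)/2 = 0.32 → q = 1.3×0.795×0.32 = 0.3307 m³/s
Q = Σ q = 7.672 m³/s
= 7.672 × 3600 = 27620 m³/h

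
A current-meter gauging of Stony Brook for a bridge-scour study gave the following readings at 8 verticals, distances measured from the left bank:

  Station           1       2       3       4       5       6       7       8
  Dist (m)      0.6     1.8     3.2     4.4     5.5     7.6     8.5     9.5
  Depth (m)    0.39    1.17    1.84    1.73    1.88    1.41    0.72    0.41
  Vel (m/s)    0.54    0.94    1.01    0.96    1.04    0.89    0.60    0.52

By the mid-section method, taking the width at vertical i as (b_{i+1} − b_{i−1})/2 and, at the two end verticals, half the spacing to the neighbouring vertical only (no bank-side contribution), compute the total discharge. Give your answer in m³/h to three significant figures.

41100 m³/h

w_1 = (1.8 − 0.6)/2 = 0.6 m; q_1 = 0.54 × 0.39 × 0.6 = 0.1264 m³/s
w_2 = (3.2 − 0.6)/2 = 1.3 m; q_2 = 0.94 × 1.17 × 1.3 = 1.430 m³/s
w_3 = (4.4 − 1.8)/2 = 1.3 m; q_3 = 1.01 × 1.84 × 1.3 = 2.416 m³/s
w_4 = (5.5 − 3.2)/2 = 1.15 m; q_4 = 0.96 × 1.73 × 1.15 = 1.910 m³/s
w_5 = (7.6 − 4.4)/2 = 1.6 m; q_5 = 1.04 × 1.88 × 1.6 = 3.128 m³/s
w_6 = (8.5 − 5.5)/2 = 1.5 m; q_6 = 0.89 × 1.41 × 1.5 = 1.882 m³/s
w_7 = (9.5 − 7.6)/2 = 0.95 m; q_7 = 0.60 × 0.72 × 0.95 = 0.4104 m³/s
w_8 = (9.5 − 8.5)/2 = 0.5 m; q_8 = 0.52 × 0.41 × 0.5 = 0.1066 m³/s
Q = Σ qᵢ = 11.41 m³/s
= 11.41 × 3600 = 41070 m³/h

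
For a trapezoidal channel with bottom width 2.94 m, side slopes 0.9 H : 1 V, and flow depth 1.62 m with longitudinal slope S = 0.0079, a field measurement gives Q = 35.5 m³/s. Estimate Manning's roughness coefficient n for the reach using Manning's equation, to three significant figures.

A = (b + z·y)·y = (2.94 + 0.9×1.62)×1.62 = 7.125 m²
P = b + 2y√(1+z²) = 2.94 + 2×1.62×√(1+0.9²) = 7.299 m
R = A/P = 7.125/7.299 = 0.9761 m
n = (1/Q)·A·R^(2/3)·S^(1/2) = (1/35.5) × 7.125 × 0.9840 × 0.08888 = 0.01755

0.0176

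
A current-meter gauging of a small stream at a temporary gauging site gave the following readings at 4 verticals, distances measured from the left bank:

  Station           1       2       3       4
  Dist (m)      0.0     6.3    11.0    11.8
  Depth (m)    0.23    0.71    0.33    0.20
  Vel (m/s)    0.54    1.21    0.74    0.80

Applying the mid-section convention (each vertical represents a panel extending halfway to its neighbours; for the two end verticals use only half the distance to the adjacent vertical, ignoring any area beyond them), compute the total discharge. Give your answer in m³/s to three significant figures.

w_1 = (6.3 − 0.0)/2 = 3.15 m; q_1 = 0.54 × 0.23 × 3.15 = 0.3912 m³/s
w_2 = (11.0 − 0.0)/2 = 5.5 m; q_2 = 1.21 × 0.71 × 5.5 = 4.725 m³/s
w_3 = (11.8 − 6.3)/2 = 2.75 m; q_3 = 0.74 × 0.33 × 2.75 = 0.6716 m³/s
w_4 = (11.8 − 11.0)/2 = 0.4 m; q_4 = 0.80 × 0.20 × 0.4 = 0.06400 m³/s
Q = Σ qᵢ = 5.852 m³/s

5.85 m³/s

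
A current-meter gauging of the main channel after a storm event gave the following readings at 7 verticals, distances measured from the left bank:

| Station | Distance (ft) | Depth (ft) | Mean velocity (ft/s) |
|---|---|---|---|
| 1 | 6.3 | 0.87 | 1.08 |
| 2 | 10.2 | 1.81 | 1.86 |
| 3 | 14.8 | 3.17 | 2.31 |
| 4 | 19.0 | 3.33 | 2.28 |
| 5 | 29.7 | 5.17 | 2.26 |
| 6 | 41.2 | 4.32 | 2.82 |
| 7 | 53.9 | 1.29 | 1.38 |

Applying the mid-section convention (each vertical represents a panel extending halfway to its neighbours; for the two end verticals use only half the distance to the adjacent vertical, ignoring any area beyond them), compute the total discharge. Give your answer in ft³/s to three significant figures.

393 ft³/s

w_1 = (10.2 − 6.3)/2 = 1.95 ft; q_1 = 1.08 × 0.87 × 1.95 = 1.832 ft³/s
w_2 = (14.8 − 6.3)/2 = 4.25 ft; q_2 = 1.86 × 1.81 × 4.25 = 14.31 ft³/s
w_3 = (19.0 − 10.2)/2 = 4.4 ft; q_3 = 2.31 × 3.17 × 4.4 = 32.22 ft³/s
w_4 = (29.7 − 14.8)/2 = 7.45 ft; q_4 = 2.28 × 3.33 × 7.45 = 56.56 ft³/s
w_5 = (41.2 − 19.0)/2 = 11.1 ft; q_5 = 2.26 × 5.17 × 11.1 = 129.7 ft³/s
w_6 = (53.9 − 29.7)/2 = 12.1 ft; q_6 = 2.82 × 4.32 × 12.1 = 147.4 ft³/s
w_7 = (53.9 − 41.2)/2 = 6.35 ft; q_7 = 1.38 × 1.29 × 6.35 = 11.30 ft³/s
Q = Σ qᵢ = 393.3 ft³/s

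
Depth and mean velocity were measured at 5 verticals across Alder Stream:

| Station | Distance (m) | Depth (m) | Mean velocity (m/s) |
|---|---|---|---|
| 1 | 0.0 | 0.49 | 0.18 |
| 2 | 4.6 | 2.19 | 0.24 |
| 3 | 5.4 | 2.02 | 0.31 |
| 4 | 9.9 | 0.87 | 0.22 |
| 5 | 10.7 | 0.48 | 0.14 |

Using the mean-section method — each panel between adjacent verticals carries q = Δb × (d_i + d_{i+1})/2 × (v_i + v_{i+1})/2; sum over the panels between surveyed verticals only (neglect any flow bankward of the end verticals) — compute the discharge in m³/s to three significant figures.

Panel 1-2: Δb = 4.6 m, d̄ = (0.49+2.19)/2 = 1.34, v̄ = (0.18+0.24)/2 = 0.21 → q = 4.6×1.34×0.21 = 1.294 m³/s
Panel 2-3: Δb = 0.8 m, d̄ = (2.19+2.02)/2 = 2.105, v̄ = (0.24+0.31)/2 = 0.275 → q = 0.8×2.105×0.275 = 0.4631 m³/s
Panel 3-4: Δb = 4.5 m, d̄ = (2.02+0.87)/2 = 1.445, v̄ = (0.31+0.22)/2 = 0.265 → q = 4.5×1.445×0.265 = 1.723 m³/s
Panel 4-5: Δb = 0.8 m, d̄ = (0.87+0.48)/2 = 0.675, v̄ = (0.22+0.14)/2 = 0.18 → q = 0.8×0.675×0.18 = 0.09720 m³/s
Q = Σ q = 3.578 m³/s

3.58 m³/s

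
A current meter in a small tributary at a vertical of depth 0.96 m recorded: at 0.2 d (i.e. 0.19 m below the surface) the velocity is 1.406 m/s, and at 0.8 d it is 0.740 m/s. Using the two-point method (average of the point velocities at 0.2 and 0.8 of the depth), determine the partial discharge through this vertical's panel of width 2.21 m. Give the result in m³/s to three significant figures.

2.28 m³/s

v̄ = (1.406 + 0.740) / 2 = 1.073 m/s
q = v̄ × d × w = 1.073 × 0.96 × 2.21 = 2.276 m³/s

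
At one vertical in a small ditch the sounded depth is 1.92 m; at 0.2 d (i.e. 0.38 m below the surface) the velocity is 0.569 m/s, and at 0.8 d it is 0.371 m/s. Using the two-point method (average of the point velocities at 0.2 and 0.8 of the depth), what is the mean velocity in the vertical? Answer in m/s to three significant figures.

v̄ = (0.569 + 0.371) / 2 = 0.4700 m/s

0.470 m/s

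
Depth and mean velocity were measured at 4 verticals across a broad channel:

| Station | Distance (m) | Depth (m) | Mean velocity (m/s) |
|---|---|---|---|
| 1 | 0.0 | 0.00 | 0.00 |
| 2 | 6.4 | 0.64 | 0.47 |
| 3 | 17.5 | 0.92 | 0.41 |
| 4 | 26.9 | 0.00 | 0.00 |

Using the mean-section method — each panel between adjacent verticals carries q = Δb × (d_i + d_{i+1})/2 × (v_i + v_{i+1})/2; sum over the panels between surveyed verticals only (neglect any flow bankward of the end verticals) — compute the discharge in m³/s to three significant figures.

5.18 m³/s

Panel 1-2: Δb = 6.4 m, d̄ = (0.00+0.64)/2 = 0.32, v̄ = (0.00+0.47)/2 = 0.235 → q = 6.4×0.32×0.235 = 0.4813 m³/s
Panel 2-3: Δb = 11.1 m, d̄ = (0.64+0.92)/2 = 0.78, v̄ = (0.47+0.41)/2 = 0.44 → q = 11.1×0.78×0.44 = 3.810 m³/s
Panel 3-4: Δb = 9.4 m, d̄ = (0.92+0.00)/2 = 0.46, v̄ = (0.41+0.00)/2 = 0.205 → q = 9.4×0.46×0.205 = 0.8864 m³/s
Q = Σ q = 5.177 m³/s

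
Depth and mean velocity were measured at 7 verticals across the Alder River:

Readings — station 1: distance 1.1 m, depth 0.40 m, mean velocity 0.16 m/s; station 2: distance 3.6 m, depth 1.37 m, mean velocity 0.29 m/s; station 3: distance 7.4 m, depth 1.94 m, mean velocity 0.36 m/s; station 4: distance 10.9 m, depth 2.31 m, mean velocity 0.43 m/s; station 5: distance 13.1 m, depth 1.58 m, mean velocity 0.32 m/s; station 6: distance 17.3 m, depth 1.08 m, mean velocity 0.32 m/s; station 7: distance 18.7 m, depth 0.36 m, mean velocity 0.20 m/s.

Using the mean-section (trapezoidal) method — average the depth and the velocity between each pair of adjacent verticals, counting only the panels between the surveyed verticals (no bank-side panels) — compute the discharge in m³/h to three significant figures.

32900 m³/h

Panel 1-2: Δb = 2.5 m, d̄ = (0.40+1.37)/2 = 0.885, v̄ = (0.16+0.29)/2 = 0.225 → q = 2.5×0.885×0.225 = 0.4978 m³/s
Panel 2-3: Δb = 3.8 m, d̄ = (1.37+1.94)/2 = 1.655, v̄ = (0.29+0.36)/2 = 0.325 → q = 3.8×1.655×0.325 = 2.044 m³/s
Panel 3-4: Δb = 3.5 m, d̄ = (1.94+2.31)/2 = 2.125, v̄ = (0.36+0.43)/2 = 0.395 → q = 3.5×2.125×0.395 = 2.938 m³/s
Panel 4-5: Δb = 2.2 m, d̄ = (2.31+1.58)/2 = 1.945, v̄ = (0.43+0.32)/2 = 0.375 → q = 2.2×1.945×0.375 = 1.605 m³/s
Panel 5-6: Δb = 4.2 m, d̄ = (1.58+1.08)/2 = 1.33, v̄ = (0.32+0.32)/2 = 0.32 → q = 4.2×1.33×0.32 = 1.788 m³/s
Panel 6-7: Δb = 1.4 m, d̄ = (1.08+0.36)/2 = 0.72, v̄ = (0.32+0.20)/2 = 0.26 → q = 1.4×0.72×0.26 = 0.2621 m³/s
Q = Σ q = 9.134 m³/s
= 9.134 × 3600 = 32880 m³/h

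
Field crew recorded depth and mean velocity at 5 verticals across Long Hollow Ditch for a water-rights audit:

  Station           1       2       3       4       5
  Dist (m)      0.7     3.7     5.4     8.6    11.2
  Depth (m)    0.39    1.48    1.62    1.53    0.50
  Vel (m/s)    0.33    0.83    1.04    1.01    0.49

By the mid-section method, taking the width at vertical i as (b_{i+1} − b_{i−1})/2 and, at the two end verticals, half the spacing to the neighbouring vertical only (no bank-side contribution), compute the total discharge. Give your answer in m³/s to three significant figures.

12.0 m³/s

w_1 = (3.7 − 0.7)/2 = 1.5 m; q_1 = 0.33 × 0.39 × 1.5 = 0.1931 m³/s
w_2 = (5.4 − 0.7)/2 = 2.35 m; q_2 = 0.83 × 1.48 × 2.35 = 2.887 m³/s
w_3 = (8.6 − 3.7)/2 = 2.45 m; q_3 = 1.04 × 1.62 × 2.45 = 4.128 m³/s
w_4 = (11.2 − 5.4)/2 = 2.9 m; q_4 = 1.01 × 1.53 × 2.9 = 4.481 m³/s
w_5 = (11.2 − 8.6)/2 = 1.3 m; q_5 = 0.49 × 0.50 × 1.3 = 0.3185 m³/s
Q = Σ qᵢ = 12.01 m³/s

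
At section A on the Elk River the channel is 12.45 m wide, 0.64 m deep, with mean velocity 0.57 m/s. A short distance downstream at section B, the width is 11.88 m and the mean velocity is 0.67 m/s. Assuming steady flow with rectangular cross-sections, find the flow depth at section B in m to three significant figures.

Q = A₁V₁ = (12.45×0.64) × 0.57 = 4.542 m³/s
d₂ = Q/(b₂ V₂) = 4.542/(11.88×0.67) = 0.5706 m

0.571 m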